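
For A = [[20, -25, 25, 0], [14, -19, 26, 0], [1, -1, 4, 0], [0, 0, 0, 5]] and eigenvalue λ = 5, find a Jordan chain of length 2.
v_1 = [[3, 3, 1, 0]]^T, v_2 = [[-5, -4, -1, 0]]^T

We seek v_1 ∈ ker((A - 5I)^2) \ ker(A - 5I), then set v_{i+1} = (A - 5I) v_i.

One such chain is v_1 = [[3, 3, 1, 0]]^T, v_2 = [[-5, -4, -1, 0]]^T. Check: (A - 5I) v_2 = [[0, 0, 0, 0]]^T = 0.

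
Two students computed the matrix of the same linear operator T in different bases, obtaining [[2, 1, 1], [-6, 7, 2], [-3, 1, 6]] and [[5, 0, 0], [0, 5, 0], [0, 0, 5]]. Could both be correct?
No.

Both have characteristic polynomial (x - 5)^3, but the minimal polynomial of A is (x - 5)^2 while the minimal polynomial of B is x - 5. The minimal polynomial is a similarity invariant, so A and B are not similar.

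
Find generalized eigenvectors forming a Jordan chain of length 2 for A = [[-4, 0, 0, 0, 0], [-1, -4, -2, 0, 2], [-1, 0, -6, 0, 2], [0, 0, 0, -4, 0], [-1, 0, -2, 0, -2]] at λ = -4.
v_1 = [[1, 0, 0, 0, 0]]^T, v_2 = [[0, -1, -1, 0, -1]]^T

We seek v_1 ∈ ker((A + 4I)^2) \ ker(A + 4I), then set v_{i+1} = (A + 4I) v_i.

One such chain is v_1 = [[1, 0, 0, 0, 0]]^T, v_2 = [[0, -1, -1, 0, -1]]^T. Check: (A + 4I) v_2 = [[0, 0, 0, 0, 0]]^T = 0.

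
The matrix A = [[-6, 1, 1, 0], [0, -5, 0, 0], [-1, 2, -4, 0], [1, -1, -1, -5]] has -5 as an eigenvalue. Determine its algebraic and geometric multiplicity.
The characteristic polynomial is (x + 5)^4, so the factor x + 5 appears with exponent 4: the algebraic multiplicity is 4.

rank(A + 5I) = 2, so the eigenspace has dimension 4 - 2 = 2: the geometric multiplicity is 2.

Since 2 < 4, A is not diagonalizable.

algebraic multiplicity 4, geometric multiplicity 2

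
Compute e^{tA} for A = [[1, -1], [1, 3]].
e^{tA} = [[(1 - t)*e^{2*t}, -t*e^{2*t}], [t*e^{2*t}, (t + 1)*e^{2*t}]]

A has Jordan form J = [[2, 1], [0, 2]] with A = PJP^{-1}, so e^{tA} = P e^{tJ} P^{-1}.

For a Jordan block J_k(λ), e^{tJ_k(λ)} = e^{λt} · (I + tN + t^2 N^2/2! + ... + t^{k-1} N^{k-1}/(k-1)!) where N is the nilpotent superdiagonal part.

Assembling the blocks and conjugating back gives the entries of e^{tA} as shown above.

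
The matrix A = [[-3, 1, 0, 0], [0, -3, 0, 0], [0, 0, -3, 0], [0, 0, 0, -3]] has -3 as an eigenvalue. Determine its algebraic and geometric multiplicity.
The characteristic polynomial is (x + 3)^4, so the factor x + 3 appears with exponent 4: the algebraic multiplicity is 4.

rank(A + 3I) = 1, so the eigenspace has dimension 4 - 1 = 3: the geometric multiplicity is 3.

Since 3 < 4, A is not diagonalizable.

algebraic multiplicity 4, geometric multiplicity 3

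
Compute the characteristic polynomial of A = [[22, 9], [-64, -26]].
xI - A = [[x - 22, -9], [64, x + 26]].

Expanding det(xI - A) along the first row:
det(xI - A) = + (x - 22)·det([[x + 26]]) - (-9)·det([[64]]).

Evaluating gives χ_A(x) = x^2 + 4x + 4 = (x + 2)^2.

χ_A(x) = (x + 2)^2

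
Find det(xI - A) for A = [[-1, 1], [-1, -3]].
xI - A = [[x + 1, -1], [1, x + 3]].

Expanding det(xI - A) along the first row:
det(xI - A) = + (x + 1)·det([[x + 3]]) - (-1)·det([[1]]).

Evaluating gives χ_A(x) = x^2 + 4x + 4 = (x + 2)^2.

χ_A(x) = (x + 2)^2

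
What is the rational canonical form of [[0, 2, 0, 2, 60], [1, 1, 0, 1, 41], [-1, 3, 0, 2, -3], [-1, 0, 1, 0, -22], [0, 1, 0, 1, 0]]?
R = [[0, 0, 0, 0, 60], [1, 0, 0, 0, -17], [0, 1, 0, 0, -4], [0, 0, 1, 0, 21], [0, 0, 0, 1, 1]]

The invariant factors of A (the non-unit diagonal entries of the Smith normal form of xI - A over ℚ[x]) are (x - 5)(x + 4)(x^3 - x + 3), each dividing the next. The characteristic polynomial is their product, (x - 5)(x + 4)(x^3 - x + 3).

The rational canonical form is the block-diagonal matrix of companion matrices C(f_i):
R = [[0, 0, 0, 0, 60], [1, 0, 0, 0, -17], [0, 1, 0, 0, -4], [0, 0, 1, 0, 21], [0, 0, 0, 1, 1]].

Note the characteristic polynomial does not split into linear factors over ℚ, so A has no Jordan form over ℚ; the rational canonical form exists over any field.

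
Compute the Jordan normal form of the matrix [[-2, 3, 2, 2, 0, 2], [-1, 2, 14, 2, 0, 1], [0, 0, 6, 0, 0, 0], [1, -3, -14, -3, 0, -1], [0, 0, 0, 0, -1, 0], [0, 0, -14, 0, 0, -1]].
J = [[-1, 1, 0, 0, 0, 0], [0, -1, 1, 0, 0, 0], [0, 0, -1, 0, 0, 0], [0, 0, 0, -1, 0, 0], [0, 0, 0, 0, -1, 0], [0, 0, 0, 0, 0, 6]]

The characteristic polynomial is det(xI - A) = (x - 6)(x + 1)^5, so the eigenvalues are -1 (algebraic multiplicity 5), 6 (algebraic multiplicity 1).

For λ = -1: rank(A + I) = 3, rank((A + I)^2) = 2, rank((A + I)^3) = 1. The eigenspace has dimension 6 - 3 = 3, so there are 3 Jordan blocks; the rank sequence gives block sizes [3, 1, 1].

For λ = 6: algebraic multiplicity 1 gives one 1×1 block.

Assembling the blocks gives the Jordan form J above.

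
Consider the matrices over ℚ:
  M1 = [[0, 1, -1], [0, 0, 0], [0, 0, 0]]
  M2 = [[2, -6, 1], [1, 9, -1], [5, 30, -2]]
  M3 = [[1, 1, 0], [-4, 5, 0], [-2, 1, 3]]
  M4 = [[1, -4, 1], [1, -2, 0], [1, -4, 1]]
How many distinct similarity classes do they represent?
3 classes: {M1}, {M2, M3}, {M4}

Characteristic polynomials: χ_{M1} = x^3, χ_{M2} = (x - 3)^3, χ_{M3} = (x - 3)^3, χ_{M4} = x^3.

{M1}: invariant factors x, x^2.

{M2, M3}: invariant factors x - 3, (x - 3)^2.

{M4}: invariant factors x^3.

Matrices are similar if and only if their invariant-factor lists agree; the partition into similarity classes is {M1}, {M2, M3}, {M4}.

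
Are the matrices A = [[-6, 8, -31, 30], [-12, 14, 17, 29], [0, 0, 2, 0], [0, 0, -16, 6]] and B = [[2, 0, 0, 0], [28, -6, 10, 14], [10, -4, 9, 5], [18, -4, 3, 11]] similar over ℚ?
Both have characteristic polynomial (x - 6)^2(x - 2)^2, but the minimal polynomial of A is (x - 6)^2(x - 2)^2 while the minimal polynomial of B is (x - 6)^2(x - 2). The minimal polynomial is a similarity invariant, so A and B are not similar.

No.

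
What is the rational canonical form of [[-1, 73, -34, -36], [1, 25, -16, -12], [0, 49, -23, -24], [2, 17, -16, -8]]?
The invariant factors of A (the non-unit diagonal entries of the Smith normal form of xI - A over ℚ[x]) are (x + 2)(x + 4)(x^2 + x + 4), each dividing the next. The characteristic polynomial is their product, (x + 2)(x + 4)(x^2 + x + 4).

The rational canonical form is the block-diagonal matrix of companion matrices C(f_i):
R = [[0, 0, 0, -32], [1, 0, 0, -32], [0, 1, 0, -18], [0, 0, 1, -7]].

Note the characteristic polynomial does not split into linear factors over ℚ, so A has no Jordan form over ℚ; the rational canonical form exists over any field.

R = [[0, 0, 0, -32], [1, 0, 0, -32], [0, 1, 0, -18], [0, 0, 1, -7]]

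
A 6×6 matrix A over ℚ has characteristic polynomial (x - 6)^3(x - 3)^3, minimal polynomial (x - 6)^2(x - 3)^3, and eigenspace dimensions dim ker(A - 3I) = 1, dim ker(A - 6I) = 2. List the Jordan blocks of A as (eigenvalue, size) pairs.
Jordan blocks: (3, 3), (6, 2), (6, 1)

λ = 3: algebraic multiplicity 3 (exponent in χ_A), largest block size 3 (exponent in m_A), 1 block (geometric multiplicity). This forces block sizes [3].
λ = 6: algebraic multiplicity 3 (exponent in χ_A), largest block size 2 (exponent in m_A), 2 blocks (geometric multiplicity). These force block sizes [2, 1].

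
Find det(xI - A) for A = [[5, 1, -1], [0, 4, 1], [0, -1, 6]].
χ_A(x) = (x - 5)^3

xI - A = [[x - 5, -1, 1], [0, x - 4, -1], [0, 1, x - 6]].

Expanding det(xI - A) along the first row:
det(xI - A) = + (x - 5)·det([[x - 4, -1], [1, x - 6]]) - (-1)·det([[0, -1], [0, x - 6]]) + (1)·det([[0, x - 4], [0, 1]]).

Evaluating gives χ_A(x) = x^3 - 15x^2 + 75x - 125 = (x - 5)^3.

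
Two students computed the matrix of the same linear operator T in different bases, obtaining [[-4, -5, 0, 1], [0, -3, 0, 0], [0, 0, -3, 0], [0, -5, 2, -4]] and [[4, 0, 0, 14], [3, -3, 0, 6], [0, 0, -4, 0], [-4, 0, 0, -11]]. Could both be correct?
No.

Both have characteristic polynomial (x + 3)^2(x + 4)^2, but the minimal polynomial of A is (x + 3)(x + 4)^2 while the minimal polynomial of B is (x + 3)(x + 4). The minimal polynomial is a similarity invariant, so A and B are not similar.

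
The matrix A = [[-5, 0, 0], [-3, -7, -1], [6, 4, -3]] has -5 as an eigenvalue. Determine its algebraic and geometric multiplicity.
The characteristic polynomial is (x + 5)^3, so the factor x + 5 appears with exponent 3: the algebraic multiplicity is 3.

rank(A + 5I) = 1, so the eigenspace has dimension 3 - 1 = 2: the geometric multiplicity is 2.

Since 2 < 3, A is not diagonalizable.

algebraic multiplicity 3, geometric multiplicity 2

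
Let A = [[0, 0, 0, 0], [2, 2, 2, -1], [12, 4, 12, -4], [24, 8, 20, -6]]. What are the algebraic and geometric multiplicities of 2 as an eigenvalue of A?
The characteristic polynomial is x(x - 4)(x - 2)^2, so the factor x - 2 appears with exponent 2: the algebraic multiplicity is 2.

rank(A - 2I) = 3, so the eigenspace has dimension 4 - 3 = 1: the geometric multiplicity is 1.

Since 1 < 2, A is not diagonalizable.

algebraic multiplicity 2, geometric multiplicity 1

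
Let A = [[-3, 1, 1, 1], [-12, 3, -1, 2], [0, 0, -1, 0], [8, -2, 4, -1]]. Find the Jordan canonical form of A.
J = [[-1, 1, 0, 0], [0, -1, 1, 0], [0, 0, -1, 0], [0, 0, 0, 1]]

The characteristic polynomial is det(xI - A) = (x - 1)(x + 1)^3, so the eigenvalues are -1 (algebraic multiplicity 3), 1 (algebraic multiplicity 1).

For λ = -1: rank(A + I) = 3, rank((A + I)^2) = 2, rank((A + I)^3) = 1. The eigenspace has dimension 4 - 3 = 1, so there is 1 Jordan block; the rank sequence gives block sizes [3].

For λ = 1: algebraic multiplicity 1 gives one 1×1 block.

Assembling the blocks gives the Jordan form J above.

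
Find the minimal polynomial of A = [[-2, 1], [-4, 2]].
m_A(x) = x^2

The characteristic polynomial factors as x^2. The minimal polynomial is ∏(x - λ)^{k_λ} where k_λ is the size of the largest Jordan block at λ.

For λ = 0: rank(A) = 1, and the largest Jordan block has size 2 (the smallest k with rank(A^k) = rank(A^(k+1))).

So m_A(x) = x^2.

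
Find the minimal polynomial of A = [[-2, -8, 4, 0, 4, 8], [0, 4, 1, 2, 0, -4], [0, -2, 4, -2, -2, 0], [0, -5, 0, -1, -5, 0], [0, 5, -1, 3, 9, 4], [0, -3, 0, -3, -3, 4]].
m_A(x) = (x - 4)^2(x + 2)

The characteristic polynomial factors as (x - 4)^5(x + 2). The minimal polynomial is ∏(x - λ)^{k_λ} where k_λ is the size of the largest Jordan block at λ.

For λ = -2: rank(A + 2I) = 5, and the largest Jordan block has size 1 (the smallest k with rank((A + 2I)^k) = rank((A + 2I)^(k+1))).
For λ = 4: rank(A - 4I) = 3, and the largest Jordan block has size 2 (the smallest k with rank((A - 4I)^k) = rank((A - 4I)^(k+1))).

So m_A(x) = (x - 4)^2(x + 2).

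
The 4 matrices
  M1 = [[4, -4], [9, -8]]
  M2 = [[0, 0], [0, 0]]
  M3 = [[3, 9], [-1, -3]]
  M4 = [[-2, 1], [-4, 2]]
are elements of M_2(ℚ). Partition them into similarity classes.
3 classes: {M1}, {M2}, {M3, M4}

Characteristic polynomials: χ_{M1} = (x + 2)^2, χ_{M2} = x^2, χ_{M3} = x^2, χ_{M4} = x^2.

{M1}: invariant factors (x + 2)^2.

{M2}: invariant factors x, x.

{M3, M4}: invariant factors x^2.

Matrices are similar if and only if their invariant-factor lists agree; the partition into similarity classes is {M1}, {M2}, {M3, M4}.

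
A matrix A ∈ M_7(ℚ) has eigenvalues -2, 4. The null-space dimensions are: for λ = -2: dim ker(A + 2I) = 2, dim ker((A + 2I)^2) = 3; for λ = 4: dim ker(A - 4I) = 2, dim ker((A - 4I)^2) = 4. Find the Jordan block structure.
Jordan blocks: (-2, 2), (-2, 1), (4, 2), (4, 2)

λ = -2: successive nullity increments [2, 1] count blocks of size ≥ k; block sizes are [2, 1].
λ = 4: successive nullity increments [2, 2] count blocks of size ≥ k; block sizes are [2, 2].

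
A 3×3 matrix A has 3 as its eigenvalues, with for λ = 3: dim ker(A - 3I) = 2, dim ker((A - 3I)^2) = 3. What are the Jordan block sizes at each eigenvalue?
Jordan blocks: (3, 2), (3, 1)

λ = 3: successive nullity increments [2, 1] count blocks of size ≥ k; block sizes are [2, 1].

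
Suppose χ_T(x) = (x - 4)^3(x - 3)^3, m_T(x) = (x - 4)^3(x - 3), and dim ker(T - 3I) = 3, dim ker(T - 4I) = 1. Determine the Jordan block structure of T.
Jordan blocks: (3, 1), (3, 1), (3, 1), (4, 3)

λ = 3: algebraic multiplicity 3 (exponent in χ_T), largest block size 1 (exponent in m_T), 3 blocks (geometric multiplicity). These force block sizes [1, 1, 1].
λ = 4: algebraic multiplicity 3 (exponent in χ_T), largest block size 3 (exponent in m_T), 1 block (geometric multiplicity). This forces block sizes [3].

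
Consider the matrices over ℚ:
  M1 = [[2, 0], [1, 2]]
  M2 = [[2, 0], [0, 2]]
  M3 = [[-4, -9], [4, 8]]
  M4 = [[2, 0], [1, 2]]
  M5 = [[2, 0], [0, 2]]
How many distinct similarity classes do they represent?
2 classes: {M1, M3, M4}, {M2, M5}

Characteristic polynomials: χ_{M1} = (x - 2)^2, χ_{M2} = (x - 2)^2, χ_{M3} = (x - 2)^2, χ_{M4} = (x - 2)^2, χ_{M5} = (x - 2)^2.

{M1, M3, M4}: invariant factors (x - 2)^2.

{M2, M5}: invariant factors x - 2, x - 2.

Matrices are similar if and only if their invariant-factor lists agree; the partition into similarity classes is {M1, M3, M4}, {M2, M5}.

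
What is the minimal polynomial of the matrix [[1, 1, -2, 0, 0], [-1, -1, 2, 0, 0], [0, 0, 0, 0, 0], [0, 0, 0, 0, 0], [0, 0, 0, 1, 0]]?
The characteristic polynomial factors as x^5. The minimal polynomial is ∏(x - λ)^{k_λ} where k_λ is the size of the largest Jordan block at λ.

For λ = 0: rank(A) = 2, and the largest Jordan block has size 2 (the smallest k with rank(A^k) = rank(A^(k+1))).

So m_A(x) = x^2.

m_A(x) = x^2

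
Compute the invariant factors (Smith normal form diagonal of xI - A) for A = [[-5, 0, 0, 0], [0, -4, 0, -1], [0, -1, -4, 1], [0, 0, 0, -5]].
The Jordan structure of A has elementary divisors (x + 5), (x + 5), (x + 4)^2. Arranging the block sizes at each eigenvalue in decreasing order and taking row products gives the invariant factors.

Invariant factors (smallest first, each dividing the next): x + 5, (x + 4)^2(x + 5).

Check: the last factor (x + 4)^2(x + 5) is the minimal polynomial, and the product (x + 4)^2(x + 5)^2 is the characteristic polynomial.

x + 5, (x + 4)^2(x + 5)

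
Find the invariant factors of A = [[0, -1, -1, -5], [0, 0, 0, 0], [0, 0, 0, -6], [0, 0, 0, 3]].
The Jordan structure of A has elementary divisors x^2, x, (x - 3). Arranging the block sizes at each eigenvalue in decreasing order and taking row products gives the invariant factors.

Invariant factors (smallest first, each dividing the next): x, x^2(x - 3).

Check: the last factor x^2(x - 3) is the minimal polynomial, and the product x^3(x - 3) is the characteristic polynomial.

x, x^2(x - 3)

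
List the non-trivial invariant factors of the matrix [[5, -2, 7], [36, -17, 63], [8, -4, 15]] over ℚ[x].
The Jordan structure of A has elementary divisors (x - 1)^2, (x - 1). Arranging the block sizes at each eigenvalue in decreasing order and taking row products gives the invariant factors.

Invariant factors (smallest first, each dividing the next): x - 1, (x - 1)^2.

Check: the last factor (x - 1)^2 is the minimal polynomial, and the product (x - 1)^3 is the characteristic polynomial.

x - 1, (x - 1)^2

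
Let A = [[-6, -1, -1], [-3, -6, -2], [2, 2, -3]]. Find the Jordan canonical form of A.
J = [[-5, 1, 0], [0, -5, 1], [0, 0, -5]]

The characteristic polynomial is det(xI - A) = (x + 5)^3, so the eigenvalues are -5 (algebraic multiplicity 3).

For λ = -5: rank(A + 5I) = 2, rank((A + 5I)^2) = 1, rank((A + 5I)^3) = 0. The eigenspace has dimension 3 - 2 = 1, so there is 1 Jordan block; the rank sequence gives block sizes [3].

Assembling the blocks gives the Jordan form J above.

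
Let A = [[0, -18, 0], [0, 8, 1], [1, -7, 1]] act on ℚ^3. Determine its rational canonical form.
R = [[0, 0, -18], [1, 0, -15], [0, 1, 9]]

The invariant factors of A (the non-unit diagonal entries of the Smith normal form of xI - A over ℚ[x]) are (x - 6)(x^2 - 3x - 3), each dividing the next. The characteristic polynomial is their product, (x - 6)(x^2 - 3x - 3).

The rational canonical form is the block-diagonal matrix of companion matrices C(f_i):
R = [[0, 0, -18], [1, 0, -15], [0, 1, 9]].

Note the characteristic polynomial does not split into linear factors over ℚ, so A has no Jordan form over ℚ; the rational canonical form exists over any field.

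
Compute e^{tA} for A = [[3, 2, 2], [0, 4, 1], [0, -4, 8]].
e^{tA} = [[e^{3*t}, 2*(-2*t*e^{3*t} + e^{3*t} - 1)*e^{3*t}, 2*t*e^{6*t}], [0, (1 - 2*t)*e^{6*t}, t*e^{6*t}], [0, -4*t*e^{6*t}, (2*t + 1)*e^{6*t}]]

A has Jordan form J = [[3, 0, 0], [0, 6, 1], [0, 0, 6]] with A = PJP^{-1}, so e^{tA} = P e^{tJ} P^{-1}.

For a Jordan block J_k(λ), e^{tJ_k(λ)} = e^{λt} · (I + tN + t^2 N^2/2! + ... + t^{k-1} N^{k-1}/(k-1)!) where N is the nilpotent superdiagonal part.

Assembling the blocks and conjugating back gives the entries of e^{tA} as shown above.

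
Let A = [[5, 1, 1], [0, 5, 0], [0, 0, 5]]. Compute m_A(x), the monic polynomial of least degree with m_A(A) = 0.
m_A(x) = (x - 5)^2

The characteristic polynomial factors as (x - 5)^3. The minimal polynomial is ∏(x - λ)^{k_λ} where k_λ is the size of the largest Jordan block at λ.

For λ = 5: rank(A - 5I) = 1, and the largest Jordan block has size 2 (the smallest k with rank((A - 5I)^k) = rank((A - 5I)^(k+1))).

So m_A(x) = (x - 5)^2.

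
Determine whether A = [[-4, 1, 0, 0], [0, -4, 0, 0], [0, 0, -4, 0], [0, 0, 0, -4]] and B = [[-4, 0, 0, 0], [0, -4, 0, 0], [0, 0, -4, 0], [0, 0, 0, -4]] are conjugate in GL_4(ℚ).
No.

Both have characteristic polynomial (x + 4)^4, but the minimal polynomial of A is (x + 4)^2 while the minimal polynomial of B is x + 4. The minimal polynomial is a similarity invariant, so A and B are not similar.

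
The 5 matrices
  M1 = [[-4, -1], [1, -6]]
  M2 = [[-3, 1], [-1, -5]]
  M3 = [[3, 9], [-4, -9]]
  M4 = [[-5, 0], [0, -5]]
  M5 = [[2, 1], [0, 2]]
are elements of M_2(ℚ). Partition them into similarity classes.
Characteristic polynomials: χ_{M1} = (x + 5)^2, χ_{M2} = (x + 4)^2, χ_{M3} = (x + 3)^2, χ_{M4} = (x + 5)^2, χ_{M5} = (x - 2)^2.

{M1}: invariant factors (x + 5)^2.

{M2}: invariant factors (x + 4)^2.

{M3}: invariant factors (x + 3)^2.

{M4}: invariant factors x + 5, x + 5.

{M5}: invariant factors (x - 2)^2.

Matrices are similar if and only if their invariant-factor lists agree; the partition into similarity classes is {M1}, {M2}, {M3}, {M4}, {M5}.

5 classes: {M1}, {M2}, {M3}, {M4}, {M5}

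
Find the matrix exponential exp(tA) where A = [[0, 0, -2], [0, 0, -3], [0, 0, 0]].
e^{tA} = [[1, 0, -2*t], [0, 1, -3*t], [0, 0, 1]]

A has Jordan form J = [[0, 1, 0], [0, 0, 0], [0, 0, 0]] with A = PJP^{-1}, so e^{tA} = P e^{tJ} P^{-1}.

For a Jordan block J_k(λ), e^{tJ_k(λ)} = e^{λt} · (I + tN + t^2 N^2/2! + ... + t^{k-1} N^{k-1}/(k-1)!) where N is the nilpotent superdiagonal part.

Assembling the blocks and conjugating back gives the entries of e^{tA} as shown above.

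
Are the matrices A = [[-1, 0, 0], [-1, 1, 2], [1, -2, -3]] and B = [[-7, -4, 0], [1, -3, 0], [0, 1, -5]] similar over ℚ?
trace(A) = -3 but trace(B) = -15. The trace is a similarity invariant, so A and B are not similar.

No.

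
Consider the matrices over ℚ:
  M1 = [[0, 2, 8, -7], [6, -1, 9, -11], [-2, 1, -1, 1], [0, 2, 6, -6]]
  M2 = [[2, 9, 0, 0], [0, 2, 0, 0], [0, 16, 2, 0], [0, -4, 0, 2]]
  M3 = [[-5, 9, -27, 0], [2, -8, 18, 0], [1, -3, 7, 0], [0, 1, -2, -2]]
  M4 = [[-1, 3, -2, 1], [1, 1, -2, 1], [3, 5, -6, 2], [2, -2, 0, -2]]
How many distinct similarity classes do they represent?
Characteristic polynomials: χ_{M1} = (x + 2)^4, χ_{M2} = (x - 2)^4, χ_{M3} = (x + 2)^4, χ_{M4} = (x + 2)^4.

{M1, M3, M4}: invariant factors (x + 2)^2, (x + 2)^2.

{M2}: invariant factors x - 2, x - 2, (x - 2)^2.

Matrices are similar if and only if their invariant-factor lists agree; the partition into similarity classes is {M1, M3, M4}, {M2}.

2 classes: {M1, M3, M4}, {M2}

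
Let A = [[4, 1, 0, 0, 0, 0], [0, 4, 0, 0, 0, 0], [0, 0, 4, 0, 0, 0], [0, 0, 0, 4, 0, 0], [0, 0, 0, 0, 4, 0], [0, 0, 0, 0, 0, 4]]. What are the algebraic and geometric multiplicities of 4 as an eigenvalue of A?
The characteristic polynomial is (x - 4)^6, so the factor x - 4 appears with exponent 6: the algebraic multiplicity is 6.

rank(A - 4I) = 1, so the eigenspace has dimension 6 - 1 = 5: the geometric multiplicity is 5.

Since 5 < 6, A is not diagonalizable.

algebraic multiplicity 6, geometric multiplicity 5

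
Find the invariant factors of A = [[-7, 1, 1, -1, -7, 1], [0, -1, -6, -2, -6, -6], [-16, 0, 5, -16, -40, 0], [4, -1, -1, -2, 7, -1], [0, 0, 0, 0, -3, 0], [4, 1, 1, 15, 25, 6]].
The Jordan structure of A has elementary divisors (x + 3)^2, (x + 3), (x + 3), (x - 5), (x - 5). Arranging the block sizes at each eigenvalue in decreasing order and taking row products gives the invariant factors.

Invariant factors (smallest first, each dividing the next): x + 3, (x - 5)(x + 3), (x - 5)(x + 3)^2.

Check: the last factor (x - 5)(x + 3)^2 is the minimal polynomial, and the product (x - 5)^2(x + 3)^4 is the characteristic polynomial.

x + 3, (x - 5)(x + 3), (x - 5)(x + 3)^2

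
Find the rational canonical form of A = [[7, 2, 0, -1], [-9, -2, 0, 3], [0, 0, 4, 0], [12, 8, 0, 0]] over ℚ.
The invariant factors of A (the non-unit diagonal entries of the Smith normal form of xI - A over ℚ[x]) are x - 4, x - 4, (x - 4)(x + 3), each dividing the next. The characteristic polynomial is their product, (x - 4)^3(x + 3).

The rational canonical form is the block-diagonal matrix of companion matrices C(f_i):
R = [[4, 0, 0, 0], [0, 4, 0, 0], [0, 0, 0, 12], [0, 0, 1, 1]].

R = [[4, 0, 0, 0], [0, 4, 0, 0], [0, 0, 0, 12], [0, 0, 1, 1]]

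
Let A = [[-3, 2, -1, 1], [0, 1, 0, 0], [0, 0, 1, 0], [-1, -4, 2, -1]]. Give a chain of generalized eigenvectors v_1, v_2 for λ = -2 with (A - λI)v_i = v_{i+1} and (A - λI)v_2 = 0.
v_1 = [[0, 0, 0, 1]]^T, v_2 = [[1, 0, 0, 1]]^T

We seek v_1 ∈ ker((A + 2I)^2) \ ker(A + 2I), then set v_{i+1} = (A + 2I) v_i.

One such chain is v_1 = [[0, 0, 0, 1]]^T, v_2 = [[1, 0, 0, 1]]^T. Check: (A + 2I) v_2 = [[0, 0, 0, 0]]^T = 0.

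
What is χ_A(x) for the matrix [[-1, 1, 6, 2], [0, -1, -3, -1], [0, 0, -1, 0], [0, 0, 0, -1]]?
χ_A(x) = (x + 1)^4

xI - A = [[x + 1, -1, -6, -2], [0, x + 1, 3, 1], [0, 0, x + 1, 0], [0, 0, 0, x + 1]].

Expanding det(xI - A) along the first row:
det(xI - A) = + (x + 1)·det([[x + 1, 3, 1], [0, x + 1, 0], [0, 0, x + 1]]) - (-1)·det([[0, 3, 1], [0, x + 1, 0], [0, 0, x + 1]]) + (-6)·det([[0, x + 1, 1], [0, 0, 0], [0, 0, x + 1]]) - (-2)·det([[0, x + 1, 3], [0, 0, x + 1], [0, 0, 0]]).

Evaluating gives χ_A(x) = x^4 + 4x^3 + 6x^2 + 4x + 1 = (x + 1)^4.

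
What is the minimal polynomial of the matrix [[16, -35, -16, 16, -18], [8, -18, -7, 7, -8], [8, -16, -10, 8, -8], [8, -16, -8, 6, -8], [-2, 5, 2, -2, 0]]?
The characteristic polynomial factors as (x - 2)(x + 2)^4. The minimal polynomial is ∏(x - λ)^{k_λ} where k_λ is the size of the largest Jordan block at λ.

For λ = -2: rank(A + 2I) = 3, and the largest Jordan block has size 3 (the smallest k with rank((A + 2I)^k) = rank((A + 2I)^(k+1))).
For λ = 2: rank(A - 2I) = 4, and the largest Jordan block has size 1 (the smallest k with rank((A - 2I)^k) = rank((A - 2I)^(k+1))).

So m_A(x) = (x - 2)(x + 2)^3.

m_A(x) = (x - 2)(x + 2)^3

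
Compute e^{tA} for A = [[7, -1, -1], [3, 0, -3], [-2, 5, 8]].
A has Jordan form J = [[3, 0, 0], [0, 6, 1], [0, 0, 6]] with A = PJP^{-1}, so e^{tA} = P e^{tJ} P^{-1}.

For a Jordan block J_k(λ), e^{tJ_k(λ)} = e^{λt} · (I + tN + t^2 N^2/2! + ... + t^{k-1} N^{k-1}/(k-1)!) where N is the nilpotent superdiagonal part.

Assembling the blocks and conjugating back gives the entries of e^{tA} as shown above.

e^{tA} = [[(t + 1)*e^{6*t}, -t*e^{6*t}, -t*e^{6*t}], [e^{6*t} - e^{3*t}, (2 - e^{3*t})*e^{3*t}, -e^{6*t} + e^{3*t}], [t*e^{6*t} - e^{6*t} + e^{3*t}, (-t*e^{3*t} + 2*e^{3*t} - 2)*e^{3*t}, -t*e^{6*t} + 2*e^{6*t} - e^{3*t}]]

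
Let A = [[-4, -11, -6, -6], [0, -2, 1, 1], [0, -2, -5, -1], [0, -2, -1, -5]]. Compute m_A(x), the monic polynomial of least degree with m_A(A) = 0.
The characteristic polynomial factors as (x + 4)^4. The minimal polynomial is ∏(x - λ)^{k_λ} where k_λ is the size of the largest Jordan block at λ.

For λ = -4: rank(A + 4I) = 2, and the largest Jordan block has size 3 (the smallest k with rank((A + 4I)^k) = rank((A + 4I)^(k+1))).

So m_A(x) = (x + 4)^3.

m_A(x) = (x + 4)^3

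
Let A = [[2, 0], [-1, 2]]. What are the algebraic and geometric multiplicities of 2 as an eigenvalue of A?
The characteristic polynomial is (x - 2)^2, so the factor x - 2 appears with exponent 2: the algebraic multiplicity is 2.

rank(A - 2I) = 1, so the eigenspace has dimension 2 - 1 = 1: the geometric multiplicity is 1.

Since 1 < 2, A is not diagonalizable.

algebraic multiplicity 2, geometric multiplicity 1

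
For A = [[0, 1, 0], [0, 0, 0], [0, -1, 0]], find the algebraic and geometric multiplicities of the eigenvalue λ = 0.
The characteristic polynomial is x^3, so the factor x appears with exponent 3: the algebraic multiplicity is 3.

rank(A) = 1, so the eigenspace has dimension 3 - 1 = 2: the geometric multiplicity is 2.

Since 2 < 3, A is not diagonalizable.

algebraic multiplicity 3, geometric multiplicity 2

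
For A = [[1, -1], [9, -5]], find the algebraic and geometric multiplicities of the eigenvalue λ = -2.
The characteristic polynomial is (x + 2)^2, so the factor x + 2 appears with exponent 2: the algebraic multiplicity is 2.

rank(A + 2I) = 1, so the eigenspace has dimension 2 - 1 = 1: the geometric multiplicity is 1.

Since 1 < 2, A is not diagonalizable.

algebraic multiplicity 2, geometric multiplicity 1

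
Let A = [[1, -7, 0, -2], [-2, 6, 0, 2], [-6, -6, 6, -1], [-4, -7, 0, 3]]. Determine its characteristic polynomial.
χ_A(x) = (x - 6)^2(x - 5)(x + 1)

xI - A = [[x - 1, 7, 0, 2], [2, x - 6, 0, -2], [6, 6, x - 6, 1], [4, 7, 0, x - 3]].

Expanding det(xI - A) along the first row:
det(xI - A) = + (x - 1)·det([[x - 6, 0, -2], [6, x - 6, 1], [7, 0, x - 3]]) - (7)·det([[2, 0, -2], [6, x - 6, 1], [4, 0, x - 3]]) + (0)·det([[2, x - 6, -2], [6, 6, 1], [4, 7, x - 3]]) - (2)·det([[2, x - 6, 0], [6, 6, x - 6], [4, 7, 0]]).

Evaluating gives χ_A(x) = x^4 - 16x^3 + 79x^2 - 84x - 180 = (x - 6)^2(x - 5)(x + 1).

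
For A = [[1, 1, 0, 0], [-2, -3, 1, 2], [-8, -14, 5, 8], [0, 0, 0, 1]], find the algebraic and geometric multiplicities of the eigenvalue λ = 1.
algebraic multiplicity 4, geometric multiplicity 2

The characteristic polynomial is (x - 1)^4, so the factor x - 1 appears with exponent 4: the algebraic multiplicity is 4.

rank(A - I) = 2, so the eigenspace has dimension 4 - 2 = 2: the geometric multiplicity is 2.

Since 2 < 4, A is not diagonalizable.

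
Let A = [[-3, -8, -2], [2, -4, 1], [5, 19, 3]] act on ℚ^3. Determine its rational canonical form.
The invariant factors of A (the non-unit diagonal entries of the Smith normal form of xI - A over ℚ[x]) are (x + 5)(x^2 - x + 3), each dividing the next. The characteristic polynomial is their product, (x + 5)(x^2 - x + 3).

The rational canonical form is the block-diagonal matrix of companion matrices C(f_i):
R = [[0, 0, -15], [1, 0, 2], [0, 1, -4]].

Note the characteristic polynomial does not split into linear factors over ℚ, so A has no Jordan form over ℚ; the rational canonical form exists over any field.

R = [[0, 0, -15], [1, 0, 2], [0, 1, -4]]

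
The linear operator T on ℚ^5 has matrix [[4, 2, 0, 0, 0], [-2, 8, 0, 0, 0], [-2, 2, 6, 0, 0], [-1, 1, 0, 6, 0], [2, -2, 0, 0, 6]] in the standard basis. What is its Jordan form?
The characteristic polynomial is det(xI - A) = (x - 6)^5, so the eigenvalues are 6 (algebraic multiplicity 5).

For λ = 6: rank(A - 6I) = 1, rank((A - 6I)^2) = 0. The eigenspace has dimension 5 - 1 = 4, so there are 4 Jordan blocks; the rank sequence gives block sizes [2, 1, 1, 1].

Assembling the blocks gives the Jordan form J above.

J = [[6, 1, 0, 0, 0], [0, 6, 0, 0, 0], [0, 0, 6, 0, 0], [0, 0, 0, 6, 0], [0, 0, 0, 0, 6]]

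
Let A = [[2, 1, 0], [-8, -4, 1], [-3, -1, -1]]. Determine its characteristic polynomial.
xI - A = [[x - 2, -1, 0], [8, x + 4, -1], [3, 1, x + 1]].

Expanding det(xI - A) along the first row:
det(xI - A) = + (x - 2)·det([[x + 4, -1], [1, x + 1]]) - (-1)·det([[8, -1], [3, x + 1]]) + (0)·det([[8, x + 4], [3, 1]]).

Evaluating gives χ_A(x) = x^3 + 3x^2 + 3x + 1 = (x + 1)^3.

χ_A(x) = (x + 1)^3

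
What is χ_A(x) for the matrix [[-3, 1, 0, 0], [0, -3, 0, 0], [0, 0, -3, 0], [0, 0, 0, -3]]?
χ_A(x) = (x + 3)^4

xI - A = [[x + 3, -1, 0, 0], [0, x + 3, 0, 0], [0, 0, x + 3, 0], [0, 0, 0, x + 3]].

Expanding det(xI - A) along the first row:
det(xI - A) = + (x + 3)·det([[x + 3, 0, 0], [0, x + 3, 0], [0, 0, x + 3]]) - (-1)·det([[0, 0, 0], [0, x + 3, 0], [0, 0, x + 3]]) + (0)·det([[0, x + 3, 0], [0, 0, 0], [0, 0, x + 3]]) - (0)·det([[0, x + 3, 0], [0, 0, x + 3], [0, 0, 0]]).

Evaluating gives χ_A(x) = x^4 + 12x^3 + 54x^2 + 108x + 81 = (x + 3)^4.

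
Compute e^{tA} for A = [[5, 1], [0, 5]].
e^{tA} = [[e^{5*t}, t*e^{5*t}], [0, e^{5*t}]]

A has Jordan form J = [[5, 1], [0, 5]] with A = PJP^{-1}, so e^{tA} = P e^{tJ} P^{-1}.

For a Jordan block J_k(λ), e^{tJ_k(λ)} = e^{λt} · (I + tN + t^2 N^2/2! + ... + t^{k-1} N^{k-1}/(k-1)!) where N is the nilpotent superdiagonal part.

Assembling the blocks and conjugating back gives the entries of e^{tA} as shown above.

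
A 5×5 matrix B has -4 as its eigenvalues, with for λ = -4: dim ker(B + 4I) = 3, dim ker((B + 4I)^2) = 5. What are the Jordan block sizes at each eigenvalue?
Jordan blocks: (-4, 2), (-4, 2), (-4, 1)

λ = -4: successive nullity increments [3, 2] count blocks of size ≥ k; block sizes are [2, 2, 1].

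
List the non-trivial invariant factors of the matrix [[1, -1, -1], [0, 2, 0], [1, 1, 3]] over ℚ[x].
x - 2, (x - 2)^2

The Jordan structure of A has elementary divisors (x - 2)^2, (x - 2). Arranging the block sizes at each eigenvalue in decreasing order and taking row products gives the invariant factors.

Invariant factors (smallest first, each dividing the next): x - 2, (x - 2)^2.

Check: the last factor (x - 2)^2 is the minimal polynomial, and the product (x - 2)^3 is the characteristic polynomial.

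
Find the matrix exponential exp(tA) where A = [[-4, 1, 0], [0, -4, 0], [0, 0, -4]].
A has Jordan form J = [[-4, 1, 0], [0, -4, 0], [0, 0, -4]] with A = PJP^{-1}, so e^{tA} = P e^{tJ} P^{-1}.

For a Jordan block J_k(λ), e^{tJ_k(λ)} = e^{λt} · (I + tN + t^2 N^2/2! + ... + t^{k-1} N^{k-1}/(k-1)!) where N is the nilpotent superdiagonal part.

Assembling the blocks and conjugating back gives the entries of e^{tA} as shown above.

e^{tA} = [[e^{-4*t}, t*e^{-4*t}, 0], [0, e^{-4*t}, 0], [0, 0, e^{-4*t}]]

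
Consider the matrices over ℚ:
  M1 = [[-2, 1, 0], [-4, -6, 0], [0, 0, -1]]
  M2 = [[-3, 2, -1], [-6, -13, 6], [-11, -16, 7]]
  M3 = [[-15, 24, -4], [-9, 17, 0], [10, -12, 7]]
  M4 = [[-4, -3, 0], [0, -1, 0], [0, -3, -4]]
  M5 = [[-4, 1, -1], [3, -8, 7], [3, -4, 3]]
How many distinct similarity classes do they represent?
Characteristic polynomials: χ_{M1} = (x + 1)(x + 4)^2, χ_{M2} = (x + 1)(x + 4)^2, χ_{M3} = (x - 5)^2(x + 1), χ_{M4} = (x + 1)(x + 4)^2, χ_{M5} = (x + 1)(x + 4)^2.

{M1, M2, M5}: invariant factors (x + 1)(x + 4)^2.

{M3}: invariant factors (x - 5)^2(x + 1).

{M4}: invariant factors x + 4, (x + 1)(x + 4).

Matrices are similar if and only if their invariant-factor lists agree; the partition into similarity classes is {M1, M2, M5}, {M3}, {M4}.

3 classes: {M1, M2, M5}, {M3}, {M4}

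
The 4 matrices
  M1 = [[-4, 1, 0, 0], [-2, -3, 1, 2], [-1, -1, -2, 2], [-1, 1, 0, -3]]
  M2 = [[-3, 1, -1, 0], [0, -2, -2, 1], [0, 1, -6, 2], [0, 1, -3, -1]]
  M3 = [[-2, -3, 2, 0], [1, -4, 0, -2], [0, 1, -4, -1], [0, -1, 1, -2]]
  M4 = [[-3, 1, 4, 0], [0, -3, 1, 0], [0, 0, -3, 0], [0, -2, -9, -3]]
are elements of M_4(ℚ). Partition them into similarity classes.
1 class: {M1, M2, M3, M4}

Characteristic polynomials: χ_{M1} = (x + 3)^4, χ_{M2} = (x + 3)^4, χ_{M3} = (x + 3)^4, χ_{M4} = (x + 3)^4.

{M1, M2, M3, M4}: invariant factors x + 3, (x + 3)^3.

Matrices are similar if and only if their invariant-factor lists agree; the partition into similarity classes is {M1, M2, M3, M4}.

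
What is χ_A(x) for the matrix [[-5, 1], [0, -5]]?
χ_A(x) = (x + 5)^2

xI - A = [[x + 5, -1], [0, x + 5]].

Expanding det(xI - A) along the first row:
det(xI - A) = + (x + 5)·det([[x + 5]]) - (-1)·det([[0]]).

Evaluating gives χ_A(x) = x^2 + 10x + 25 = (x + 5)^2.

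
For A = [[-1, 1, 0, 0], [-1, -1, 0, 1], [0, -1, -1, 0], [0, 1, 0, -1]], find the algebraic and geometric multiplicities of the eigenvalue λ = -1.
algebraic multiplicity 4, geometric multiplicity 2

The characteristic polynomial is (x + 1)^4, so the factor x + 1 appears with exponent 4: the algebraic multiplicity is 4.

rank(A + I) = 2, so the eigenspace has dimension 4 - 2 = 2: the geometric multiplicity is 2.

Since 2 < 4, A is not diagonalizable.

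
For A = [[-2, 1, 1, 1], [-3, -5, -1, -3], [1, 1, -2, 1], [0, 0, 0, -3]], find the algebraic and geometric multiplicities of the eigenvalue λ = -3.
algebraic multiplicity 4, geometric multiplicity 2

The characteristic polynomial is (x + 3)^4, so the factor x + 3 appears with exponent 4: the algebraic multiplicity is 4.

rank(A + 3I) = 2, so the eigenspace has dimension 4 - 2 = 2: the geometric multiplicity is 2.

Since 2 < 4, A is not diagonalizable.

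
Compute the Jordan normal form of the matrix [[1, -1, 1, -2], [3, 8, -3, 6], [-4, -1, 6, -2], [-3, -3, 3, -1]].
The characteristic polynomial is det(xI - A) = (x - 5)^2(x - 2)^2, so the eigenvalues are 2 (algebraic multiplicity 2), 5 (algebraic multiplicity 2).

For λ = 2: rank(A - 2I) = 3, rank((A - 2I)^2) = 2. The eigenspace has dimension 4 - 3 = 1, so there is 1 Jordan block; the rank sequence gives block sizes [2].

For λ = 5: rank(A - 5I) = 2. The eigenspace has dimension 4 - 2 = 2, so there are 2 Jordan blocks; the rank sequence gives block sizes [1, 1].

Assembling the blocks gives the Jordan form J above.

J = [[2, 1, 0, 0], [0, 2, 0, 0], [0, 0, 5, 0], [0, 0, 0, 5]]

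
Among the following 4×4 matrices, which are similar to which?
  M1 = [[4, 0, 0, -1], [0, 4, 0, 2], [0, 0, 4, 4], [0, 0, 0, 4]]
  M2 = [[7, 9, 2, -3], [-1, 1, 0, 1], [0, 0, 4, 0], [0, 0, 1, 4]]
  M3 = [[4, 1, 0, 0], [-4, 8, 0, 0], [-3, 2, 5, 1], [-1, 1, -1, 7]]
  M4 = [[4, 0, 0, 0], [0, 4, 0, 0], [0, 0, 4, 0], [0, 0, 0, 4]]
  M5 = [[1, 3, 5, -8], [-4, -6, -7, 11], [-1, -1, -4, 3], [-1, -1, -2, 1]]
Characteristic polynomials: χ_{M1} = (x - 4)^4, χ_{M2} = (x - 4)^4, χ_{M3} = (x - 6)^4, χ_{M4} = (x - 4)^4, χ_{M5} = (x + 2)^4.

{M1}: invariant factors x - 4, x - 4, (x - 4)^2.

{M2}: invariant factors x - 4, (x - 4)^3.

{M3}: invariant factors (x - 6)^2, (x - 6)^2.

{M4}: invariant factors x - 4, x - 4, x - 4, x - 4.

{M5}: invariant factors (x + 2)^2, (x + 2)^2.

Matrices are similar if and only if their invariant-factor lists agree; the partition into similarity classes is {M1}, {M2}, {M3}, {M4}, {M5}.

5 classes: {M1}, {M2}, {M3}, {M4}, {M5}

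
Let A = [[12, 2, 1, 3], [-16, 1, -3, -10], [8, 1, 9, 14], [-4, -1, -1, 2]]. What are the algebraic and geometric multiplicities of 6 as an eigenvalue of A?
The characteristic polynomial is (x - 6)^4, so the factor x - 6 appears with exponent 4: the algebraic multiplicity is 4.

rank(A - 6I) = 2, so the eigenspace has dimension 4 - 2 = 2: the geometric multiplicity is 2.

Since 2 < 4, A is not diagonalizable.

algebraic multiplicity 4, geometric multiplicity 2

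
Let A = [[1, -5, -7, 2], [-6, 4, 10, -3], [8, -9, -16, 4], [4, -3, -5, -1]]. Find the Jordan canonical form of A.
J = [[-3, 1, 0, 0], [0, -3, 1, 0], [0, 0, -3, 0], [0, 0, 0, -3]]

The characteristic polynomial is det(xI - A) = (x + 3)^4, so the eigenvalues are -3 (algebraic multiplicity 4).

For λ = -3: rank(A + 3I) = 2, rank((A + 3I)^2) = 1, rank((A + 3I)^3) = 0. The eigenspace has dimension 4 - 2 = 2, so there are 2 Jordan blocks; the rank sequence gives block sizes [3, 1].

Assembling the blocks gives the Jordan form J above.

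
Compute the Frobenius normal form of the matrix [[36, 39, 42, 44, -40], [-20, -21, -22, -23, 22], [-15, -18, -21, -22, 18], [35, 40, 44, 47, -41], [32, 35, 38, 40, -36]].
The invariant factors of A (the non-unit diagonal entries of the Smith normal form of xI - A over ℚ[x]) are (x + 1)(x^2 - 3x - 2)^2, each dividing the next. The characteristic polynomial is their product, (x + 1)(x^2 - 3x - 2)^2.

The rational canonical form is the block-diagonal matrix of companion matrices C(f_i):
R = [[0, 0, 0, 0, -4], [1, 0, 0, 0, -16], [0, 1, 0, 0, -17], [0, 0, 1, 0, 1], [0, 0, 0, 1, 5]].

Note the characteristic polynomial does not split into linear factors over ℚ, so A has no Jordan form over ℚ; the rational canonical form exists over any field.

R = [[0, 0, 0, 0, -4], [1, 0, 0, 0, -16], [0, 1, 0, 0, -17], [0, 0, 1, 0, 1], [0, 0, 0, 1, 5]]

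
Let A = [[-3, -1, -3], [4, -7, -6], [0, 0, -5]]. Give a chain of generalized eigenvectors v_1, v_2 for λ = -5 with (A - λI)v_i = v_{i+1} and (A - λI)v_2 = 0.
v_1 = [[1, 1, 0]]^T, v_2 = [[1, 2, 0]]^T

We seek v_1 ∈ ker((A + 5I)^2) \ ker(A + 5I), then set v_{i+1} = (A + 5I) v_i.

One such chain is v_1 = [[1, 1, 0]]^T, v_2 = [[1, 2, 0]]^T. Check: (A + 5I) v_2 = [[0, 0, 0]]^T = 0.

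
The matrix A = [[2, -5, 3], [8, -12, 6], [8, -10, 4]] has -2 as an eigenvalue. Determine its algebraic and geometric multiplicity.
algebraic multiplicity 3, geometric multiplicity 2

The characteristic polynomial is (x + 2)^3, so the factor x + 2 appears with exponent 3: the algebraic multiplicity is 3.

rank(A + 2I) = 1, so the eigenspace has dimension 3 - 1 = 2: the geometric multiplicity is 2.

Since 2 < 3, A is not diagonalizable.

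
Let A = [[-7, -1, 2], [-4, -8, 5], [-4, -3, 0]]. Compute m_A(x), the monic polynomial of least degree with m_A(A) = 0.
The characteristic polynomial factors as (x + 5)^3. The minimal polynomial is ∏(x - λ)^{k_λ} where k_λ is the size of the largest Jordan block at λ.

For λ = -5: rank(A + 5I) = 2, and the largest Jordan block has size 3 (the smallest k with rank((A + 5I)^k) = rank((A + 5I)^(k+1))).

So m_A(x) = (x + 5)^3.

m_A(x) = (x + 5)^3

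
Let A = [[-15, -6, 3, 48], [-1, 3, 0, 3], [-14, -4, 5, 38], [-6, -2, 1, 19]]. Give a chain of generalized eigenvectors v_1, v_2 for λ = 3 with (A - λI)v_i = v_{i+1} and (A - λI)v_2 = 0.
v_1 = [[0, 0, 1, 0]]^T, v_2 = [[3, 0, 2, 1]]^T

We seek v_1 ∈ ker((A - 3I)^2) \ ker(A - 3I), then set v_{i+1} = (A - 3I) v_i.

One such chain is v_1 = [[0, 0, 1, 0]]^T, v_2 = [[3, 0, 2, 1]]^T. Check: (A - 3I) v_2 = [[0, 0, 0, 0]]^T = 0.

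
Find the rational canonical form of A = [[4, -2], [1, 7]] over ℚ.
The invariant factors of A (the non-unit diagonal entries of the Smith normal form of xI - A over ℚ[x]) are (x - 6)(x - 5), each dividing the next. The characteristic polynomial is their product, (x - 6)(x - 5).

The rational canonical form is the block-diagonal matrix of companion matrices C(f_i):
R = [[0, -30], [1, 11]].

R = [[0, -30], [1, 11]]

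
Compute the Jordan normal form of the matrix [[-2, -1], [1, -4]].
The characteristic polynomial is det(xI - A) = (x + 3)^2, so the eigenvalues are -3 (algebraic multiplicity 2).

For λ = -3: rank(A + 3I) = 1, rank((A + 3I)^2) = 0. The eigenspace has dimension 2 - 1 = 1, so there is 1 Jordan block; the rank sequence gives block sizes [2].

Assembling the blocks gives the Jordan form J above.

J = [[-3, 1], [0, -3]]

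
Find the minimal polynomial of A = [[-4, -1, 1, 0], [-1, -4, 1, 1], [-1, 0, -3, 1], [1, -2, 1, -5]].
The characteristic polynomial factors as (x + 4)^4. The minimal polynomial is ∏(x - λ)^{k_λ} where k_λ is the size of the largest Jordan block at λ.

For λ = -4: rank(A + 4I) = 2, and the largest Jordan block has size 3 (the smallest k with rank((A + 4I)^k) = rank((A + 4I)^(k+1))).

So m_A(x) = (x + 4)^3.

m_A(x) = (x + 4)^3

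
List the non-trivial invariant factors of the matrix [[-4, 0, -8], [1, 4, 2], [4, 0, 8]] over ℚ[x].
The Jordan structure of A has elementary divisors x, (x - 4)^2. Arranging the block sizes at each eigenvalue in decreasing order and taking row products gives the invariant factors.

Invariant factors (smallest first, each dividing the next): x(x - 4)^2.

Check: the last factor x(x - 4)^2 is the minimal polynomial, and the product x(x - 4)^2 is the characteristic polynomial.

x(x - 4)^2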